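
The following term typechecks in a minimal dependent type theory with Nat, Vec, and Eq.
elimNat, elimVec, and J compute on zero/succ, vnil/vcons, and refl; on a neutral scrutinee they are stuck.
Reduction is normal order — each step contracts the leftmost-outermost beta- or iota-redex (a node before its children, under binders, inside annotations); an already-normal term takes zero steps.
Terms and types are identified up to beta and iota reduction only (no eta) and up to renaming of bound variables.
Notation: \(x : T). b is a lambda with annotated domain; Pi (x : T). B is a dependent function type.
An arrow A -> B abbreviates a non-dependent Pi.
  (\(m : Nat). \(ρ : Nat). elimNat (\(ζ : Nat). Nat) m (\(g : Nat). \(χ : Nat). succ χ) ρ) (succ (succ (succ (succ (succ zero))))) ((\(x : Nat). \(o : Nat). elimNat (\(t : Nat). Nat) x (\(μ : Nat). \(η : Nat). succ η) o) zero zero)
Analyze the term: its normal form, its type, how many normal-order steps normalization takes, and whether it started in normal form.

normal form:
  succ (succ (succ (succ (succ zero))))
the term's type:
  Nat
steps to reach normal form (normal order): 6
term was already normal: no
first contracted redex: a beta-redex


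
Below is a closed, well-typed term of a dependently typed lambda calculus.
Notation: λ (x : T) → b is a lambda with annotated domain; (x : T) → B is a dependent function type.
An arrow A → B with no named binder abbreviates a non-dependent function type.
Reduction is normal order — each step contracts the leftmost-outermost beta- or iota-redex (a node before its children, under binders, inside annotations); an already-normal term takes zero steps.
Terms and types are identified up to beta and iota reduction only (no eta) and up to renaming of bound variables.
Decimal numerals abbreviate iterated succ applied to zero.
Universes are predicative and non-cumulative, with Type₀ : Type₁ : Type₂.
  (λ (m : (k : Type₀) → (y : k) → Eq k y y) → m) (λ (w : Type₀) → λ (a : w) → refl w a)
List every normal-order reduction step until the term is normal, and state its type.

normal-order reduction sequence:
  (λ (m : (k : Type₀) → (y : k) → Eq k y y) → m) (λ (w : Type₀) → λ (a : w) → refl w a)
  ~> λ (m : Type₀) → λ (k : m) → refl m k
the term's type:
  (m : Type₀) → (k : m) → Eq m k k


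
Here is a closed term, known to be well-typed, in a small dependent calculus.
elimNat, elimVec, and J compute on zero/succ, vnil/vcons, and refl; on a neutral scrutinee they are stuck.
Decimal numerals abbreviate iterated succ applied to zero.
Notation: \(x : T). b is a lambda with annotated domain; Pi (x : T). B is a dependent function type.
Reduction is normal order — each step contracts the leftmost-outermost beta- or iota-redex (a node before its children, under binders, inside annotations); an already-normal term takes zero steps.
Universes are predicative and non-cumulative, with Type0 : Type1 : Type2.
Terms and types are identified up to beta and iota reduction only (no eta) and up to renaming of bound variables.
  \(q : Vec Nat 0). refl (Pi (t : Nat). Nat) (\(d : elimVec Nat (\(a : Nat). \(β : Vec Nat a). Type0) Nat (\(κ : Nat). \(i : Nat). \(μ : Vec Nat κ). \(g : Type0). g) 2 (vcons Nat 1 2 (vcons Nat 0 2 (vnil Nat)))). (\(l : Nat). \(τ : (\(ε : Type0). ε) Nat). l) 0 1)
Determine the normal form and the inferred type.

normal form:
  \(q : Vec Nat 0). refl (Pi (t : Nat). Nat) (\(d : Nat). 0)
the term's type:
  Pi (q : Vec Nat 0). Eq (Pi (t : Nat). Nat) (\(d : Nat). 0) (\(a : Nat). 0)


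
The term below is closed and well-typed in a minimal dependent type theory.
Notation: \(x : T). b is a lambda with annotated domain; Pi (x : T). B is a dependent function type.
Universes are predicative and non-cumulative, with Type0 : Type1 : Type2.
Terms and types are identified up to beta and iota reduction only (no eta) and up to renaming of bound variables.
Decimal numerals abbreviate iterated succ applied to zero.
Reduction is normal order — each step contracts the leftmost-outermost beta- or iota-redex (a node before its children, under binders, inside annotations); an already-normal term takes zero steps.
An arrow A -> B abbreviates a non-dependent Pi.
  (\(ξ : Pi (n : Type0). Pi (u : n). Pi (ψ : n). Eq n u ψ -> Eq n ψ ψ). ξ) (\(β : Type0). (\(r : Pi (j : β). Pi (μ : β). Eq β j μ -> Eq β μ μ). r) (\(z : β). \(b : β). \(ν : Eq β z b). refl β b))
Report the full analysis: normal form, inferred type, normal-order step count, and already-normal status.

reduced normal form:
  \(ξ : Type0). \(n : ξ). \(u : ξ). \(ψ : Eq ξ n u). refl ξ u
the term's type:
  Pi (ξ : Type0). Pi (n : ξ). Pi (u : ξ). Eq ξ n u -> Eq ξ u u
normal-order step count: 2
already normal: no
first contracted redex: a beta-redex


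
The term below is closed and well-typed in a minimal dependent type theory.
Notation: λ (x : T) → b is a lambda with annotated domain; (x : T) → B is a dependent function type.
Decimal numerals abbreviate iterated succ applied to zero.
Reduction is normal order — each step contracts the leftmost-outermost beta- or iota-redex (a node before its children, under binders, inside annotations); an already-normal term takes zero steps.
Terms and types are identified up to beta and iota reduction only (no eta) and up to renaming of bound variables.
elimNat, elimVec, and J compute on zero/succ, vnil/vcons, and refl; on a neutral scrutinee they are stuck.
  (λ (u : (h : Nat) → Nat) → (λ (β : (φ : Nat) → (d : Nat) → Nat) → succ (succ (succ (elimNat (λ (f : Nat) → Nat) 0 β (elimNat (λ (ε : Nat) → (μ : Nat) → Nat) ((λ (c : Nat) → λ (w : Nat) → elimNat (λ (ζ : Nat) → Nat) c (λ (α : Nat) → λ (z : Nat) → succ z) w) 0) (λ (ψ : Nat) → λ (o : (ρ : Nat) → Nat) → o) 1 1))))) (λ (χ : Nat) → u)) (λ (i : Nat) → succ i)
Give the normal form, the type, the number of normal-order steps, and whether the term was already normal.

reduced normal form:
  4
type:
  Nat
normal-order step count: 16
already normal: no
first contracted redex: a beta-redex


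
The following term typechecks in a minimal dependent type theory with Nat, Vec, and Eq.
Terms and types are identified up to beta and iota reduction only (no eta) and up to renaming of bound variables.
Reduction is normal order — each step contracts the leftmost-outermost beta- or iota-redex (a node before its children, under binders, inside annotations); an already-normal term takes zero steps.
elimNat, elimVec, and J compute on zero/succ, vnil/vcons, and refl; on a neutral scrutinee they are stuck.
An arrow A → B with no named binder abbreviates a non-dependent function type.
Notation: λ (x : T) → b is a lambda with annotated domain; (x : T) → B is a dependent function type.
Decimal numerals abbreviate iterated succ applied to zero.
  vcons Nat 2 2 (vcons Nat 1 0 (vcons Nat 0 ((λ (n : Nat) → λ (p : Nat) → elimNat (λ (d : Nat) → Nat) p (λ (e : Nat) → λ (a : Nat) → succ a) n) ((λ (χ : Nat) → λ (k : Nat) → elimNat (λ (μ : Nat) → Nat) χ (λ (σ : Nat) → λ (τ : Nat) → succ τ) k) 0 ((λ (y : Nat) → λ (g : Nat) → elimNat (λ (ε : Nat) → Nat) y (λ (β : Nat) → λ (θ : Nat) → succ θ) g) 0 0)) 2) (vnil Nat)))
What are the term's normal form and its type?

normal form:
  vcons Nat 2 2 (vcons Nat 1 0 (vcons Nat 0 2 (vnil Nat)))
type:
  Vec Nat 3
observation: normalization takes exactly 9 steps under the normal-order strategy.


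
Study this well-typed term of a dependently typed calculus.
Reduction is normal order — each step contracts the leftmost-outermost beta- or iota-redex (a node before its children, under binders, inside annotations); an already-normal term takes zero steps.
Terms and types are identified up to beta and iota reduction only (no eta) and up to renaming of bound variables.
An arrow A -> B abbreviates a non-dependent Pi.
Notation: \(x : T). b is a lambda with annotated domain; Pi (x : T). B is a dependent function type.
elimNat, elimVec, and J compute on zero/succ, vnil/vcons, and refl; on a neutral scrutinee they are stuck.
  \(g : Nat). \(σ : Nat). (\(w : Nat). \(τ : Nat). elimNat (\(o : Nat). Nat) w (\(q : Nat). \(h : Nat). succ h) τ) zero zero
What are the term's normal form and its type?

reduced normal form:
  \(g : Nat). \(σ : Nat). zero
inferred type:
  Nat -> Nat -> Nat
observation: 3 normal-order steps separate the term from its normal form.


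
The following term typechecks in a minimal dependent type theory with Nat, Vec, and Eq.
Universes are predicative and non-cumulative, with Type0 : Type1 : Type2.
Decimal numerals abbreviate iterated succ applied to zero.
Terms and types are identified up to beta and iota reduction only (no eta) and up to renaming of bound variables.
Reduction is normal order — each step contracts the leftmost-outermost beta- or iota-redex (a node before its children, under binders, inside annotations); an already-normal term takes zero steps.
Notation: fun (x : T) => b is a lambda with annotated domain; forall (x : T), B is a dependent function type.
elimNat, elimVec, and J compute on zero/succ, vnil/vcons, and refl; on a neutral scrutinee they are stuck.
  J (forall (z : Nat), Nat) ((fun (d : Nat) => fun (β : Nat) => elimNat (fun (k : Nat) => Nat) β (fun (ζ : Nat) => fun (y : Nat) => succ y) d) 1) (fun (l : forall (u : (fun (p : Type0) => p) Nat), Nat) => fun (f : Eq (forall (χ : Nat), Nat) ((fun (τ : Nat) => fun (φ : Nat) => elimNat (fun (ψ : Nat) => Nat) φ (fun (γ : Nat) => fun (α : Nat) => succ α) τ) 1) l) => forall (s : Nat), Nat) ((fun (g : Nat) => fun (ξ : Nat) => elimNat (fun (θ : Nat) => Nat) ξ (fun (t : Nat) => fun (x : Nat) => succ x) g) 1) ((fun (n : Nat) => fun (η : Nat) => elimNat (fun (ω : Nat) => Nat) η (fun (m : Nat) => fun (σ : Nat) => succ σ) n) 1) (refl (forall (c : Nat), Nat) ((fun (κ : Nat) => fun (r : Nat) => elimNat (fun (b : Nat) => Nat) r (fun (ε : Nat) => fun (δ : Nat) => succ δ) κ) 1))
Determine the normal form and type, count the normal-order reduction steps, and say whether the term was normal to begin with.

normal form:
  fun (z : Nat) => succ z
inferred type:
  forall (z : Nat), Nat
steps to reach normal form (normal order): 6
started in normal form: no
first redex: a J iota-redex


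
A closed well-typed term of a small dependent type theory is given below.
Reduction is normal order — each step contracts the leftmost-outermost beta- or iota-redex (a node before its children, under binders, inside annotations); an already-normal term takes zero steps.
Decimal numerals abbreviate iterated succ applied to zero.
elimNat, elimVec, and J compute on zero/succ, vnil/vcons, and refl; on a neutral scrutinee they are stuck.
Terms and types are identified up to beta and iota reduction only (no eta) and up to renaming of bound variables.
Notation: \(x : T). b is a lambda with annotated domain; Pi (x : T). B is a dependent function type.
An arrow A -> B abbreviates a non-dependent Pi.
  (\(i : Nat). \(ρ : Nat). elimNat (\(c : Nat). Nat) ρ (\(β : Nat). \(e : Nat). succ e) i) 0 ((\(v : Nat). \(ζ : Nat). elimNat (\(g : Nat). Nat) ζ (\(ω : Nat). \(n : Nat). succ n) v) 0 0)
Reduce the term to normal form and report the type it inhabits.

normal form:
  0
inferred type:
  Nat
observation: 6 normal-order steps normalize the term, beginning with a beta-redex.


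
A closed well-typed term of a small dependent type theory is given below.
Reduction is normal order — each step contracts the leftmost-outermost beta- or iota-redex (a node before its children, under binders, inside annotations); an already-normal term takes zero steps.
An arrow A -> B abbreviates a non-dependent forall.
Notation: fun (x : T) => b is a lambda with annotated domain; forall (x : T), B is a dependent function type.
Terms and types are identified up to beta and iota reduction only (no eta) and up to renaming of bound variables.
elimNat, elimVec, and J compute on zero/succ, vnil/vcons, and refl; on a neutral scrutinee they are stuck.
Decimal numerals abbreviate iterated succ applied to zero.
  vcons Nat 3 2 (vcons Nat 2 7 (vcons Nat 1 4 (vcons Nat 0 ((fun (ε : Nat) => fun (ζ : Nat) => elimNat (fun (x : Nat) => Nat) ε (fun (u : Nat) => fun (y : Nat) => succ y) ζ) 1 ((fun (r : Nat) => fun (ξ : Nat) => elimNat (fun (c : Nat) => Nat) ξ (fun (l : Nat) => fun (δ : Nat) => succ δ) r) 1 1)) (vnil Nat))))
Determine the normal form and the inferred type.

resulting normal form:
  vcons Nat 3 2 (vcons Nat 2 7 (vcons Nat 1 4 (vcons Nat 0 3 (vnil Nat))))
inferred type:
  Vec Nat 4


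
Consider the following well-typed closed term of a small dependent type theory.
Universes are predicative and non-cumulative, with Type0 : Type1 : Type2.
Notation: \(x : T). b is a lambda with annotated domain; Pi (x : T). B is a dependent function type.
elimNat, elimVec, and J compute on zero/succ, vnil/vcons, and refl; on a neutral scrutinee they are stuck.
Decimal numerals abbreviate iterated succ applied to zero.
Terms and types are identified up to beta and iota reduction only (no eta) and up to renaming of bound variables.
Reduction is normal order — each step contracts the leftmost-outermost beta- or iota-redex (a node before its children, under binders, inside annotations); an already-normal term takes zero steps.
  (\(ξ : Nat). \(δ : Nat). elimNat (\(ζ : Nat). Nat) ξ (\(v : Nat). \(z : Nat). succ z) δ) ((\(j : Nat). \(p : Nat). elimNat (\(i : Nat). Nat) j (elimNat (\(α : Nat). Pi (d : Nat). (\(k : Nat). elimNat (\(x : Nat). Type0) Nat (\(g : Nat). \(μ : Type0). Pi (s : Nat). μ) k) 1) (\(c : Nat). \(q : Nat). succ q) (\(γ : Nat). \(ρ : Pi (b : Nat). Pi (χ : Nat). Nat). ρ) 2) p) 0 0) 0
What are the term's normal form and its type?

resulting normal form:
  0
inferred type:
  Nat
observation: reduction starts at a beta-redex, and 6 normal-order steps reach the normal form.


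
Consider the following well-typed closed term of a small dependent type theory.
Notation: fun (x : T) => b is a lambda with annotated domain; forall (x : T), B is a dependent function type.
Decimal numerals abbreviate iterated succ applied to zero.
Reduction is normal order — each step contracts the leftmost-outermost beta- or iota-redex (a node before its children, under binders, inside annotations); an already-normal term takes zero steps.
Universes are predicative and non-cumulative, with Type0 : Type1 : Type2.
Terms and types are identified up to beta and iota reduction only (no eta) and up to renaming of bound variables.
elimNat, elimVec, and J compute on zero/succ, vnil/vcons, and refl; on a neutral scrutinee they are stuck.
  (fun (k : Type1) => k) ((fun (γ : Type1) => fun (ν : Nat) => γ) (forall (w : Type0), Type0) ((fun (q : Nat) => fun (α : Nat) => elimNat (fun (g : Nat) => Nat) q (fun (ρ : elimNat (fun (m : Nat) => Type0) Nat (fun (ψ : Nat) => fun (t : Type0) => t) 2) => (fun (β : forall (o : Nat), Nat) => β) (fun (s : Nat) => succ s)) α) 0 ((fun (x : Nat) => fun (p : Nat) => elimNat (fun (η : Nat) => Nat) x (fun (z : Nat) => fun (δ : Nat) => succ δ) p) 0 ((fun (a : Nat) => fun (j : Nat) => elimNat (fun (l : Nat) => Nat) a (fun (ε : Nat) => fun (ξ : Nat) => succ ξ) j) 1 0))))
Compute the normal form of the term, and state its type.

reduced normal form:
  forall (k : Type0), Type0
type:
  Type1


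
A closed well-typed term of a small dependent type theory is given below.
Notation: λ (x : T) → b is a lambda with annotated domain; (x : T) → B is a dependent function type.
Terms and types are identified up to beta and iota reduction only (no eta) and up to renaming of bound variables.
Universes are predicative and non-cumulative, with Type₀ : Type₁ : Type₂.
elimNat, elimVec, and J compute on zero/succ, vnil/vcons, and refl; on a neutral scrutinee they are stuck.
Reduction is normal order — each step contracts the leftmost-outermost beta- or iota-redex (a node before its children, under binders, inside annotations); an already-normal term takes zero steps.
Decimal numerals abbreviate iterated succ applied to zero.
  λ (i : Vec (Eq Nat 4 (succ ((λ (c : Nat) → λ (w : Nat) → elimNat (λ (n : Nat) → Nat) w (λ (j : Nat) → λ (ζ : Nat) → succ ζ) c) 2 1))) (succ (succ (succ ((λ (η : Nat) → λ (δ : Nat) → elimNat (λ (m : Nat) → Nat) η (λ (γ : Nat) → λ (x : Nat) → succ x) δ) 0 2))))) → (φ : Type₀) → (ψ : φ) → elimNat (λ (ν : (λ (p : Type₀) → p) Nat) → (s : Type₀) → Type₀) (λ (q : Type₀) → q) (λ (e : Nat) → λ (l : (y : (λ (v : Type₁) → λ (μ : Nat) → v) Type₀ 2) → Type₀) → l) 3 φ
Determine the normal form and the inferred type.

normal form:
  λ (i : Vec (Eq Nat 4 4) 5) → (c : Type₀) → (w : c) → c
inferred type:
  (i : Vec (Eq Nat 4 4) 5) → Type₁


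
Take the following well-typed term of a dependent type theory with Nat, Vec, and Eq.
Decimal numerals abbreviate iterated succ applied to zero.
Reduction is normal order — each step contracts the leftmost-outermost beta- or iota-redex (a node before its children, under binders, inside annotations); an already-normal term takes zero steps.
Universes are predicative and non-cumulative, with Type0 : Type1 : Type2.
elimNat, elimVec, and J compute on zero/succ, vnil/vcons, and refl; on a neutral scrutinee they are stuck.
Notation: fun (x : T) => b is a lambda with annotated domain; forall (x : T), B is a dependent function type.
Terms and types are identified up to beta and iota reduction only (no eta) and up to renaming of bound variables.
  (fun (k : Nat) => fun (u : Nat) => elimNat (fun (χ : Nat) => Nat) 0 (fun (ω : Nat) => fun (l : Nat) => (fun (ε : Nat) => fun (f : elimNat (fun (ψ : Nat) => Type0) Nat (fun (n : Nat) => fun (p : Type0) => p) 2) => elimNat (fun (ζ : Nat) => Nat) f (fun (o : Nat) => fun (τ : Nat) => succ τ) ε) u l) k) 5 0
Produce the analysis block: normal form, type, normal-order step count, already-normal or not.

normal form:
  0
type:
  Nat
normal-order step count: 33
term was already normal: no
first redex: a beta-redex


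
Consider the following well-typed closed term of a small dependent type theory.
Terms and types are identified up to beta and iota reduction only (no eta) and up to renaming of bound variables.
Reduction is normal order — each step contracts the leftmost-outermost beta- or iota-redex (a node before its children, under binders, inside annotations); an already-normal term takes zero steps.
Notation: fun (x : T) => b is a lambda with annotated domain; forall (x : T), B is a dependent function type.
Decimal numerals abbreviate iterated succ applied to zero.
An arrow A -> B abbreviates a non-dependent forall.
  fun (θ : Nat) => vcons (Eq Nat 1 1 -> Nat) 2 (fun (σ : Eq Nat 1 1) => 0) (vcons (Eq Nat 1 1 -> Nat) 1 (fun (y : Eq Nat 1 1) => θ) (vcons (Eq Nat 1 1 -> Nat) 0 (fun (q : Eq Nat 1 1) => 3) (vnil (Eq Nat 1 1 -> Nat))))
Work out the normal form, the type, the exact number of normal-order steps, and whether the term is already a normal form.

normal form:
  fun (θ : Nat) => vcons (Eq Nat 1 1 -> Nat) 2 (fun (σ : Eq Nat 1 1) => 0) (vcons (Eq Nat 1 1 -> Nat) 1 (fun (y : Eq Nat 1 1) => θ) (vcons (Eq Nat 1 1 -> Nat) 0 (fun (q : Eq Nat 1 1) => 3) (vnil (Eq Nat 1 1 -> Nat))))
inferred type:
  Nat -> Vec (Eq Nat 1 1 -> Nat) 3
normal-order step count: 0
already normal: yes


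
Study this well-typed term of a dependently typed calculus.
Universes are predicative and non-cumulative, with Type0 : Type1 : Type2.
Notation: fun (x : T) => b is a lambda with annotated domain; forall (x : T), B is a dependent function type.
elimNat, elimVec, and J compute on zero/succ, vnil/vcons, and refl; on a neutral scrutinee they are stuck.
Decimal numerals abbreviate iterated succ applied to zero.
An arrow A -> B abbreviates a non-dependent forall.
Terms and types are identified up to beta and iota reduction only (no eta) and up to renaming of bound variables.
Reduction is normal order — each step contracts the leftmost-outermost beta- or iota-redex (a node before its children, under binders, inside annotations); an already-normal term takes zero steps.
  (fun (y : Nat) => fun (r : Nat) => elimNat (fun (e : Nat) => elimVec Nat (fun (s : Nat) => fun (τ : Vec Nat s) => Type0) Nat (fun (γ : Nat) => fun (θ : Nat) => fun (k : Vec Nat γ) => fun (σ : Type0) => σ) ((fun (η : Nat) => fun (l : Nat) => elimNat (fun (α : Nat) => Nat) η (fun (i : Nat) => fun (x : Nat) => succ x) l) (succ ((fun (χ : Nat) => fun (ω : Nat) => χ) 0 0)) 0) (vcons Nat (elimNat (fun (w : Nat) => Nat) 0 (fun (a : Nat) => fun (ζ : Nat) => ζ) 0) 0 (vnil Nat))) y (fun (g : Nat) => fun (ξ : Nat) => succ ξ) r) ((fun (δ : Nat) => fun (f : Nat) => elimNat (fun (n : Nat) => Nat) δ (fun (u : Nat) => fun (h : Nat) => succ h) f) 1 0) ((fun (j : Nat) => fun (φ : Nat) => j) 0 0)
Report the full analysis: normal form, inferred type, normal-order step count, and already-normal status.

normal form:
  1
type:
  Nat
normal-order step count: 14
already normal: no
first contracted redex: a beta-redex


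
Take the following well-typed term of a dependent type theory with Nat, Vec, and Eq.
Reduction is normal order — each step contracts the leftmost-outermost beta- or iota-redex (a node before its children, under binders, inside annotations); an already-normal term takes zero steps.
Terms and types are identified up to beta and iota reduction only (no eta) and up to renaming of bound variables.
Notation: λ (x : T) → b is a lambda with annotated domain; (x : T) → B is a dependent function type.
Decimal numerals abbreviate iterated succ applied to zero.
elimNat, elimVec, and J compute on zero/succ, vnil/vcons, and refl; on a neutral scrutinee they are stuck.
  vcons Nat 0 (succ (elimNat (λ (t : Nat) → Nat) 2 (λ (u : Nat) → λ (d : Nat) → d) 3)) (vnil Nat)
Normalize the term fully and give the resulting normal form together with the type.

reduced normal form:
  vcons Nat 0 3 (vnil Nat)
the term's type:
  Vec Nat 1


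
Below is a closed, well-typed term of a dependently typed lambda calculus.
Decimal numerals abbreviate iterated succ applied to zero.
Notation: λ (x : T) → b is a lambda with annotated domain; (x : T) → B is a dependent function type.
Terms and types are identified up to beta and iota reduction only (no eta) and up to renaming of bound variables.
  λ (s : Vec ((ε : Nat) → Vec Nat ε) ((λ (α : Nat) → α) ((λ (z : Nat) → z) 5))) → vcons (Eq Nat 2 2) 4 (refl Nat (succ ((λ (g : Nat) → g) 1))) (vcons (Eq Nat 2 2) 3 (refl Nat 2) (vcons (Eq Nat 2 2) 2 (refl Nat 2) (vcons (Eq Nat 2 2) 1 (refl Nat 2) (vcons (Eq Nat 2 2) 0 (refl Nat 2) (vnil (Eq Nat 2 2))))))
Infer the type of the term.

the term's type:
  (s : Vec ((ε : Nat) → Vec Nat ε) 5) → Vec (Eq Nat 2 2) 5


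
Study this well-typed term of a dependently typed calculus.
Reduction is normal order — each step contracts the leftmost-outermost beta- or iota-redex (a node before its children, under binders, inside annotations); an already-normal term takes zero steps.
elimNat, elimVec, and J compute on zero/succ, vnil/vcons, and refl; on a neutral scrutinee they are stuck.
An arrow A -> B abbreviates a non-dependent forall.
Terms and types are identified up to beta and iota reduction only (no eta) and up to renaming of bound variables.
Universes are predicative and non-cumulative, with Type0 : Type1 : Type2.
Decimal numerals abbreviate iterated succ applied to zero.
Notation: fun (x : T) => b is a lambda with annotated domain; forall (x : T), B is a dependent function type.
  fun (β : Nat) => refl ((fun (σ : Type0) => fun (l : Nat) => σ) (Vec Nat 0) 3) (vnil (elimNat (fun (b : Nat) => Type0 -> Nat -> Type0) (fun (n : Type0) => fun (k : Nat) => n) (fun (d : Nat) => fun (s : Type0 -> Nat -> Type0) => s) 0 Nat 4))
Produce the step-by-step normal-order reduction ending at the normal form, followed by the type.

normal-order reduction:
  fun (β : Nat) => refl ((fun (σ : Type0) => fun (l : Nat) => σ) (Vec Nat 0) 3) (vnil (elimNat (fun (b : Nat) => Type0 -> Nat -> Type0) (fun (n : Type0) => fun (k : Nat) => n) (fun (d : Nat) => fun (s : Type0 -> Nat -> Type0) => s) 0 Nat 4))
  ~> fun (β : Nat) => refl ((fun (σ : Nat) => Vec Nat 0) 3) (vnil (elimNat (fun (l : Nat) => Type0 -> Nat -> Type0) (fun (b : Type0) => fun (n : Nat) => b) (fun (k : Nat) => fun (d : Type0 -> Nat -> Type0) => d) 0 Nat 4))
  ~> fun (β : Nat) => refl (Vec Nat 0) (vnil (elimNat (fun (σ : Nat) => Type0 -> Nat -> Type0) (fun (l : Type0) => fun (b : Nat) => l) (fun (n : Nat) => fun (k : Type0 -> Nat -> Type0) => k) 0 Nat 4))
  ~> fun (β : Nat) => refl (Vec Nat 0) (vnil ((fun (σ : Type0) => fun (l : Nat) => σ) Nat 4))
  ~> fun (β : Nat) => refl (Vec Nat 0) (vnil ((fun (σ : Nat) => Nat) 4))
  ~> fun (β : Nat) => refl (Vec Nat 0) (vnil Nat)
inferred type:
  Nat -> Eq (Vec Nat 0) (vnil Nat) (vnil Nat)


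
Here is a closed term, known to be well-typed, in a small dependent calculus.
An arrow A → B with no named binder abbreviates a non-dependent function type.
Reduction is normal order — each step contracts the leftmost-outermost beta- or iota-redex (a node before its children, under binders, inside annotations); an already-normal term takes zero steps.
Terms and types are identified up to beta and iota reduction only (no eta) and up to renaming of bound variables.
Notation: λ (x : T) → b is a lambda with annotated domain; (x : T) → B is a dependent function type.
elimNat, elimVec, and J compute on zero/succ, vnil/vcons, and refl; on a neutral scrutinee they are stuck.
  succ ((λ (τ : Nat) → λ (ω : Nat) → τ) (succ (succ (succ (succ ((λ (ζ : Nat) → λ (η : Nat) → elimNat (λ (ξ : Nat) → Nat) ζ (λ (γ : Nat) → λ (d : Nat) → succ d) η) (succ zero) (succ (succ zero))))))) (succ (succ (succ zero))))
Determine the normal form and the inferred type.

normal form:
  succ (succ (succ (succ (succ (succ (succ (succ zero)))))))
type:
  Nat
observation: 11 normal-order steps normalize the term, beginning with a beta-redex.


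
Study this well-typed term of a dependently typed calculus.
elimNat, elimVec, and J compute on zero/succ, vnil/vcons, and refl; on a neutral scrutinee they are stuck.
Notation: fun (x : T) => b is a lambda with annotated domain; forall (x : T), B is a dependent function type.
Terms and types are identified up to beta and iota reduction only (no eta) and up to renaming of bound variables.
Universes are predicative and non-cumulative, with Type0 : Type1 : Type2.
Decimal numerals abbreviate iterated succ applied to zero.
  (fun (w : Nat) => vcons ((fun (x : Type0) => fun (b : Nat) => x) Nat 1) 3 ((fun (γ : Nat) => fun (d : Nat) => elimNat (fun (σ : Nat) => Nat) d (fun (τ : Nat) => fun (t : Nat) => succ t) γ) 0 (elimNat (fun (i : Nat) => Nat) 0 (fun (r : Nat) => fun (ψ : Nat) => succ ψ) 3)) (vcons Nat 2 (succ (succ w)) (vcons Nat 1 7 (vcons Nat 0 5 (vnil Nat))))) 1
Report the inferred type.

the term's type:
  Vec Nat 4


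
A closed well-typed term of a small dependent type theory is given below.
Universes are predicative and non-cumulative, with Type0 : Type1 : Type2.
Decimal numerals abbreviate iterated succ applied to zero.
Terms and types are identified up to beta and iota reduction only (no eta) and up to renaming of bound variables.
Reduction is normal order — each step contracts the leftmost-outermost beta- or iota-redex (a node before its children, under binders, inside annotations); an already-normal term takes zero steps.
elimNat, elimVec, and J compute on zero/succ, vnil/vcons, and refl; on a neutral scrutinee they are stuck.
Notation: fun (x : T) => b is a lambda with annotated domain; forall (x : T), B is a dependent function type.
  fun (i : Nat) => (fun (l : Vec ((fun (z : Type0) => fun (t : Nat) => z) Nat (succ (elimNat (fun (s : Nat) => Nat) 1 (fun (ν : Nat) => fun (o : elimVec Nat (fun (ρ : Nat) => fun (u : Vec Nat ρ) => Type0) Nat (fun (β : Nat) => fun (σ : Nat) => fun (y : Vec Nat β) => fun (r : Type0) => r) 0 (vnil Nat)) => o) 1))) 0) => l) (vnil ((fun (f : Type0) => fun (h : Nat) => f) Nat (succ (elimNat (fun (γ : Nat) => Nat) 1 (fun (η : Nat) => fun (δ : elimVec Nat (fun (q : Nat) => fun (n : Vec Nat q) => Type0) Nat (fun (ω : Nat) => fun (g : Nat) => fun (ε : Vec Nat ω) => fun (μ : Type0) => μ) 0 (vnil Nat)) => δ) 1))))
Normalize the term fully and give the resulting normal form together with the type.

resulting normal form:
  fun (i : Nat) => vnil Nat
type:
  forall (i : Nat), Vec Nat 0
observation: 3 normal-order steps separate the term from its normal form.


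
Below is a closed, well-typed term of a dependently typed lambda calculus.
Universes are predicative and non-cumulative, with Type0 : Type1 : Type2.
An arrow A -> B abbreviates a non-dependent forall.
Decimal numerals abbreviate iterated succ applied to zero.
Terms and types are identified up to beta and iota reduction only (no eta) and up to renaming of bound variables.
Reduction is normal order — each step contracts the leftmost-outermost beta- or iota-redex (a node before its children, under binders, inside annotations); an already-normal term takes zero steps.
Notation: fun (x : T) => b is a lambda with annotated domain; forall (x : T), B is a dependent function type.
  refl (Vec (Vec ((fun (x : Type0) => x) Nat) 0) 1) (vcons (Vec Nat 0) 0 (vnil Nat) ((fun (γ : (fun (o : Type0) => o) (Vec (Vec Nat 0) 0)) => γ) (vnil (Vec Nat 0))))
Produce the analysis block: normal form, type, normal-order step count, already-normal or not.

normal form:
  refl (Vec (Vec Nat 0) 1) (vcons (Vec Nat 0) 0 (vnil Nat) (vnil (Vec Nat 0)))
inferred type:
  Eq (Vec (Vec Nat 0) 1) (vcons (Vec Nat 0) 0 (vnil Nat) (vnil (Vec Nat 0))) (vcons (Vec Nat 0) 0 (vnil Nat) (vnil (Vec Nat 0)))
normal-order step count: 2
term was already normal: no
first redex: a beta-redex


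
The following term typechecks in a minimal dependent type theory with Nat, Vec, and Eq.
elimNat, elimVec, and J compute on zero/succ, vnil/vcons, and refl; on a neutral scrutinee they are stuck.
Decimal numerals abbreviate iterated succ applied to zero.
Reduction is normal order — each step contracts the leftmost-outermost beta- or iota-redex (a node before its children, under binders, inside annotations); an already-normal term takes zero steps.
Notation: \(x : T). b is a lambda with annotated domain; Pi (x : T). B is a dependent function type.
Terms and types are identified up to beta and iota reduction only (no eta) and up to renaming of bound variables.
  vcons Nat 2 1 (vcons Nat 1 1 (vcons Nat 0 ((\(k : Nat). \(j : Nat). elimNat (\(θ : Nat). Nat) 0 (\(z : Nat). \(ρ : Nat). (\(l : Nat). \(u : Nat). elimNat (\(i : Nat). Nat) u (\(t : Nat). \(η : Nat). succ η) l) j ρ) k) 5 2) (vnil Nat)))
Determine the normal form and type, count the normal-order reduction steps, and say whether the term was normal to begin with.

normal form:
  vcons Nat 2 1 (vcons Nat 1 1 (vcons Nat 0 10 (vnil Nat)))
the term's type:
  Vec Nat 3
reduction steps (normal order): 63
already normal: no
first contracted redex: a beta-redex


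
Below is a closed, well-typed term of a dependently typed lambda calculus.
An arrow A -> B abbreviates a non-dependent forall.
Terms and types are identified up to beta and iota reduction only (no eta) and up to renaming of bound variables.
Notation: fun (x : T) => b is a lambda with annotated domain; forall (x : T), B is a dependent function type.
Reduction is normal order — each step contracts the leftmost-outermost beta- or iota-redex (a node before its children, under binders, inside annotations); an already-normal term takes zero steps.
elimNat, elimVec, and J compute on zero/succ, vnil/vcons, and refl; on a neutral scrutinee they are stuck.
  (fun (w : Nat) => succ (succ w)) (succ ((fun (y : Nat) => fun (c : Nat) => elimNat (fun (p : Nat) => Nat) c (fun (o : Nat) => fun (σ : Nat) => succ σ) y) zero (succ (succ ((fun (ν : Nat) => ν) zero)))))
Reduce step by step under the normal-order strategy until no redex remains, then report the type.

reduction (normal order):
  (fun (w : Nat) => succ (succ w)) (succ ((fun (y : Nat) => fun (c : Nat) => elimNat (fun (p : Nat) => Nat) c (fun (o : Nat) => fun (σ : Nat) => succ σ) y) zero (succ (succ ((fun (ν : Nat) => ν) zero)))))
  ~> succ (succ (succ ((fun (w : Nat) => fun (y : Nat) => elimNat (fun (c : Nat) => Nat) y (fun (p : Nat) => fun (o : Nat) => succ o) w) zero (succ (succ ((fun (σ : Nat) => σ) zero))))))
  ~> succ (succ (succ ((fun (w : Nat) => elimNat (fun (y : Nat) => Nat) w (fun (c : Nat) => fun (p : Nat) => succ p) zero) (succ (succ ((fun (o : Nat) => o) zero))))))
  ~> succ (succ (succ (elimNat (fun (w : Nat) => Nat) (succ (succ ((fun (y : Nat) => y) zero))) (fun (c : Nat) => fun (p : Nat) => succ p) zero)))
  ~> succ (succ (succ (succ (succ ((fun (w : Nat) => w) zero)))))
  ~> succ (succ (succ (succ (succ zero))))
inferred type:
  Nat


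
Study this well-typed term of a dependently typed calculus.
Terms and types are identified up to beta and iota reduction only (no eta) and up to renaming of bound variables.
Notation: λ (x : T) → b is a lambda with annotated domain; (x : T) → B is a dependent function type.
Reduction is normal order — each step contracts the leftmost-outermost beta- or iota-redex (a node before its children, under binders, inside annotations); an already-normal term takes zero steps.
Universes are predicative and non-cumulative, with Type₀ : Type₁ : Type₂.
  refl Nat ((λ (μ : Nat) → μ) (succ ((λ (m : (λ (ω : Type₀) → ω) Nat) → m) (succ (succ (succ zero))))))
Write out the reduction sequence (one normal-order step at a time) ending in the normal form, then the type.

reduction (normal order):
  refl Nat ((λ (μ : Nat) → μ) (succ ((λ (m : (λ (ω : Type₀) → ω) Nat) → m) (succ (succ (succ zero))))))
  ~> refl Nat (succ ((λ (μ : (λ (m : Type₀) → m) Nat) → μ) (succ (succ (succ zero)))))
  ~> refl Nat (succ (succ (succ (succ zero))))
the term's type:
  Eq Nat (succ (succ (succ (succ zero)))) (succ (succ (succ (succ zero))))


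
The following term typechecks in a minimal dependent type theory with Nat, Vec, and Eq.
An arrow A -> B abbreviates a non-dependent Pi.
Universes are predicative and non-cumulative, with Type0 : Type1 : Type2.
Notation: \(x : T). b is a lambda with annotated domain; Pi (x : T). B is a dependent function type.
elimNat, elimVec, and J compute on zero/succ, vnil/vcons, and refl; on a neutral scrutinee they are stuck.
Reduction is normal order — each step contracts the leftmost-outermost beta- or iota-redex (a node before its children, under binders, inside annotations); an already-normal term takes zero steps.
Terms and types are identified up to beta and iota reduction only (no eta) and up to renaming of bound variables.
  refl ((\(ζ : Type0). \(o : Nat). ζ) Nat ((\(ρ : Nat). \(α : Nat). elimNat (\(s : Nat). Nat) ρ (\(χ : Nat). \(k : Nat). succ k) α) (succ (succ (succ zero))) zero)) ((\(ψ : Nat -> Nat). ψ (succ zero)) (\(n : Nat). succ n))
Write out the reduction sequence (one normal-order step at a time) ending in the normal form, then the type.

reduction (normal order):
  refl ((\(ζ : Type0). \(o : Nat). ζ) Nat ((\(ρ : Nat). \(α : Nat). elimNat (\(s : Nat). Nat) ρ (\(χ : Nat). \(k : Nat). succ k) α) (succ (succ (succ zero))) zero)) ((\(ψ : Nat -> Nat). ψ (succ zero)) (\(n : Nat). succ n))
  ~> refl ((\(ζ : Nat). Nat) ((\(o : Nat). \(ρ : Nat). elimNat (\(α : Nat). Nat) o (\(s : Nat). \(χ : Nat). succ χ) ρ) (succ (succ (succ zero))) zero)) ((\(k : Nat -> Nat). k (succ zero)) (\(ψ : Nat). succ ψ))
  ~> refl Nat ((\(ζ : Nat -> Nat). ζ (succ zero)) (\(o : Nat). succ o))
  ~> refl Nat ((\(ζ : Nat). succ ζ) (succ zero))
  ~> refl Nat (succ (succ zero))
the term's type:
  Eq Nat (succ (succ zero)) (succ (succ zero))


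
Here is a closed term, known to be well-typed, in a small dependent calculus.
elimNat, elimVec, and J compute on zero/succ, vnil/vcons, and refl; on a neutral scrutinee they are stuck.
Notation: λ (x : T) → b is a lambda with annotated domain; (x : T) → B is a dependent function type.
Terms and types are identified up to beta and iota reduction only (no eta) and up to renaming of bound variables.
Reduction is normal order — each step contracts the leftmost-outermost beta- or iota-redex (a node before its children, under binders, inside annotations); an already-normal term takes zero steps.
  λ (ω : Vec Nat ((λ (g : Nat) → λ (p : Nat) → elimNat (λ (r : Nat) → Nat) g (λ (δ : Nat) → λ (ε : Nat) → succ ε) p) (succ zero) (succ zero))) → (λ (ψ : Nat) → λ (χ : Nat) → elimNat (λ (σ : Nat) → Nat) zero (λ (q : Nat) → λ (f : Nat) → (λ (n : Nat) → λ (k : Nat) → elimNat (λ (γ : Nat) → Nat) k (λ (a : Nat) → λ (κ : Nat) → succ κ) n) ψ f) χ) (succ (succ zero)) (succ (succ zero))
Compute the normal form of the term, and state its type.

normal form:
  λ (ω : Vec Nat (succ (succ zero))) → succ (succ (succ (succ zero)))
inferred type:
  (ω : Vec Nat (succ (succ zero))) → Nat
observation: the term reaches its normal form after 33 normal-order steps.


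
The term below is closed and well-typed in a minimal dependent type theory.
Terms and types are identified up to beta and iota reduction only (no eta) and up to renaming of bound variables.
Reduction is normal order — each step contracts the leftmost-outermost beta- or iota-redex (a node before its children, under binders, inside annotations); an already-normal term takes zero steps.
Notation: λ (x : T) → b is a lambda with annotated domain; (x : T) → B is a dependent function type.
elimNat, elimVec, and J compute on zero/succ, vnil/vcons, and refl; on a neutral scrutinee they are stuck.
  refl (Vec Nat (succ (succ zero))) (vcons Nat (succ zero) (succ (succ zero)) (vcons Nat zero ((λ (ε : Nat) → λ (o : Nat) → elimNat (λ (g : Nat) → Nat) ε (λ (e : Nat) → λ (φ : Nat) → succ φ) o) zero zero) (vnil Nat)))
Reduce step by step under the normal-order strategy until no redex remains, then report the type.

reduction (normal order):
  refl (Vec Nat (succ (succ zero))) (vcons Nat (succ zero) (succ (succ zero)) (vcons Nat zero ((λ (ε : Nat) → λ (o : Nat) → elimNat (λ (g : Nat) → Nat) ε (λ (e : Nat) → λ (φ : Nat) → succ φ) o) zero zero) (vnil Nat)))
  ~> refl (Vec Nat (succ (succ zero))) (vcons Nat (succ zero) (succ (succ zero)) (vcons Nat zero ((λ (ε : Nat) → elimNat (λ (o : Nat) → Nat) zero (λ (g : Nat) → λ (e : Nat) → succ e) ε) zero) (vnil Nat)))
  ~> refl (Vec Nat (succ (succ zero))) (vcons Nat (succ zero) (succ (succ zero)) (vcons Nat zero (elimNat (λ (ε : Nat) → Nat) zero (λ (o : Nat) → λ (g : Nat) → succ g) zero) (vnil Nat)))
  ~> refl (Vec Nat (succ (succ zero))) (vcons Nat (succ zero) (succ (succ zero)) (vcons Nat zero zero (vnil Nat)))
type:
  Eq (Vec Nat (succ (succ zero))) (vcons Nat (succ zero) (succ (succ zero)) (vcons Nat zero zero (vnil Nat))) (vcons Nat (succ zero) (succ (succ zero)) (vcons Nat zero zero (vnil Nat)))


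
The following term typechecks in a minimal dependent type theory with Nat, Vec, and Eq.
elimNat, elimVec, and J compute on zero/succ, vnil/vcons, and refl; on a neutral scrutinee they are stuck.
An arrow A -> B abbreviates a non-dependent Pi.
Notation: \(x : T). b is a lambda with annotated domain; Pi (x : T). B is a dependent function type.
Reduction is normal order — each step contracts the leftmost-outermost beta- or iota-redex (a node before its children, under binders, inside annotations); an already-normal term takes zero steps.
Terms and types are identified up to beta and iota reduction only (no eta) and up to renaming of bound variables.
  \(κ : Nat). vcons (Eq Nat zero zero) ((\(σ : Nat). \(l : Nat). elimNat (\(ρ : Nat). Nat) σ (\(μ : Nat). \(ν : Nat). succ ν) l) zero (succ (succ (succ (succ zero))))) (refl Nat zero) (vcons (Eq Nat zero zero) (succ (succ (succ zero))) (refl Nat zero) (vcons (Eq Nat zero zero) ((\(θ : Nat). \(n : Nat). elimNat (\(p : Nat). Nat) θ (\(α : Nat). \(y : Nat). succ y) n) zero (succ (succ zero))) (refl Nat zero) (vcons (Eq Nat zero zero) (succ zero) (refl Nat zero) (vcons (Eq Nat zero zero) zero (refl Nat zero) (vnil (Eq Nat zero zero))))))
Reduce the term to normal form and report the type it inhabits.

reduced normal form:
  \(κ : Nat). vcons (Eq Nat zero zero) (succ (succ (succ (succ zero)))) (refl Nat zero) (vcons (Eq Nat zero zero) (succ (succ (succ zero))) (refl Nat zero) (vcons (Eq Nat zero zero) (succ (succ zero)) (refl Nat zero) (vcons (Eq Nat zero zero) (succ zero) (refl Nat zero) (vcons (Eq Nat zero zero) zero (refl Nat zero) (vnil (Eq Nat zero zero))))))
inferred type:
  Nat -> Vec (Eq Nat zero zero) (succ (succ (succ (succ (succ zero)))))
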